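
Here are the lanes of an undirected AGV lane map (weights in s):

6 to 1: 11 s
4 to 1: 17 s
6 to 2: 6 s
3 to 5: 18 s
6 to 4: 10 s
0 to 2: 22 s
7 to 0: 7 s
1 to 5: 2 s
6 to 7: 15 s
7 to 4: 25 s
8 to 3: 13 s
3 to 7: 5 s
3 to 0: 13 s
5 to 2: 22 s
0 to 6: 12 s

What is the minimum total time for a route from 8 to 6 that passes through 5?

44 s

Best 8 to 5: 8 → 3 → 5 costing 31
Shortest 5→6: 5 → 1 → 6 = 13
Total via 5: 31 + 13 = 44 s.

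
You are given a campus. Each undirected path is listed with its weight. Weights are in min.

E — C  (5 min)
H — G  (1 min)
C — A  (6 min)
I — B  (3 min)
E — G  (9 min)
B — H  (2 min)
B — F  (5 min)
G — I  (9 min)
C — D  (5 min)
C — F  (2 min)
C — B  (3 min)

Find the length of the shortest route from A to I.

12 min

Candidate routes:
A - C - B - I: 6+3+3 = 12
A - C - F - B - I: 6+2+5+3 = 16
A - C - B - H - G - I: 6+3+2+1+9 = 21
A - C - F - B - H - G - I: 6+2+5+2+1+9 = 25
The minimum is 12 min via A - C - B - I.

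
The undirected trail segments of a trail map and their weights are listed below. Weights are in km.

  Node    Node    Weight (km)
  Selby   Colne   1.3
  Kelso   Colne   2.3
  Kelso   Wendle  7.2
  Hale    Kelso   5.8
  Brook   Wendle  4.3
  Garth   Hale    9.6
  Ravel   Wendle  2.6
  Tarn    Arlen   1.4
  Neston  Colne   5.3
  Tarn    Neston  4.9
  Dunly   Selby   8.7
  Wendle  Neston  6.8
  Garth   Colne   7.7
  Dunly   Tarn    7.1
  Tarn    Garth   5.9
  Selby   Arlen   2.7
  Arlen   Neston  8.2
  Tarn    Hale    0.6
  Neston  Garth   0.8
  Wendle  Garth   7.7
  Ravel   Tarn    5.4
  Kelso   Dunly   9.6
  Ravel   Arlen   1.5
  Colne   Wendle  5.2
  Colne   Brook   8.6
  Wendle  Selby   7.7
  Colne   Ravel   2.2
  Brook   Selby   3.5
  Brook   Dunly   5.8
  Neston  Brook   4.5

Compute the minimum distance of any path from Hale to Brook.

8.2 km

Shortest distances from Hale:
Hale: 0
Tarn: 0.6  (via Hale)
Arlen: 2  (via Tarn)
Ravel: 3.5  (via Arlen)
Selby: 4.7  (via Arlen)
Neston: 5.5  (via Tarn)
Colne: 5.7  (via Ravel)
Kelso: 5.8  (via Hale)
Wendle: 6.1  (via Ravel)
Garth: 6.3  (via Neston)
Dunly: 7.7  (via Tarn)
Brook: 8.2  (via Selby)
Shortest route: Hale → Tarn → Arlen → Selby → Brook = 8.2 km.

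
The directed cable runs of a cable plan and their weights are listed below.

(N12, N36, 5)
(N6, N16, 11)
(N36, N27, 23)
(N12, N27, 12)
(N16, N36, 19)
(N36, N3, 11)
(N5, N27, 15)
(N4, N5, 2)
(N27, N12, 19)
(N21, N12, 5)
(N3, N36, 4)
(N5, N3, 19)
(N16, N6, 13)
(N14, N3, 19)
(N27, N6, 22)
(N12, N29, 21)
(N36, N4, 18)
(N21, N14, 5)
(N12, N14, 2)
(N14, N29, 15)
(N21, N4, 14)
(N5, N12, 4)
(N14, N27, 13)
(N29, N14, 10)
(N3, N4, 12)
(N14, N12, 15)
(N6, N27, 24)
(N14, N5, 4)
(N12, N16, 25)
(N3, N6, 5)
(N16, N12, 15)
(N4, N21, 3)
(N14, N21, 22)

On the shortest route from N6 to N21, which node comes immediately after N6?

Enumerating some paths:
N6 - N16 - N36 - N4 - N21: 11+19+18+3 = 51
N6 - N16 - N12 - N14 - N21: 11+15+2+22 = 50
The minimum is 50 via N6 - N16 - N12 - N14 - N21.
So from N6 the first move is to N16.

N16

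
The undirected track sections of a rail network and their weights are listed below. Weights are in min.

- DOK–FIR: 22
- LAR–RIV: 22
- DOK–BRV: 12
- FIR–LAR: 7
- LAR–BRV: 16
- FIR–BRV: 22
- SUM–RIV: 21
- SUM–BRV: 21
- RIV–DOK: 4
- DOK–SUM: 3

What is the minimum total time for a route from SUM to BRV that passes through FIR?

47 min

Shortest SUM→FIR: SUM → DOK → FIR = 25
Shortest FIR→BRV: FIR → BRV = 22
Total via FIR: 25 + 22 = 47 min.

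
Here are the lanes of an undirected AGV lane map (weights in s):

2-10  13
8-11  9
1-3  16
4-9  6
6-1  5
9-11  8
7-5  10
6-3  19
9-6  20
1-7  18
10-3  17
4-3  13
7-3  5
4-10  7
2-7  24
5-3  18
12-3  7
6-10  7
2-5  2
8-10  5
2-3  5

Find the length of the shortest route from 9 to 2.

Compare a few routes:
9 → 4 → 10 → 2: 6+7+13 = 26
9 → 4 → 3 → 2: 6+13+5 = 24
9 → 11 → 8 → 10 → 2: 8+9+5+13 = 35
The minimum is 24 s via 9 → 4 → 3 → 2.

24 s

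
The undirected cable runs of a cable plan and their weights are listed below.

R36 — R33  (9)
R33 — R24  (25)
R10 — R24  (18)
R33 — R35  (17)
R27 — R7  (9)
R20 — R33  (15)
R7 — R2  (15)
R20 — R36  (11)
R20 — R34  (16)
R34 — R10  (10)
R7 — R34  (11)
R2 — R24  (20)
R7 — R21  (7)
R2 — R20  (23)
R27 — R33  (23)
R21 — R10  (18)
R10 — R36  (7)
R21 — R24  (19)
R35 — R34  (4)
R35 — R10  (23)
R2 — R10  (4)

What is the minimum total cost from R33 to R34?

21

Settle nodes by increasing distance from R33:
R33: 0
R36: 9  (via R33)
R20: 15  (via R33)
R10: 16  (via R36)
R35: 17  (via R33)
R2: 20  (via R10)
R34: 21  (via R35)
Shortest route: R33 → R35 → R34 = 21.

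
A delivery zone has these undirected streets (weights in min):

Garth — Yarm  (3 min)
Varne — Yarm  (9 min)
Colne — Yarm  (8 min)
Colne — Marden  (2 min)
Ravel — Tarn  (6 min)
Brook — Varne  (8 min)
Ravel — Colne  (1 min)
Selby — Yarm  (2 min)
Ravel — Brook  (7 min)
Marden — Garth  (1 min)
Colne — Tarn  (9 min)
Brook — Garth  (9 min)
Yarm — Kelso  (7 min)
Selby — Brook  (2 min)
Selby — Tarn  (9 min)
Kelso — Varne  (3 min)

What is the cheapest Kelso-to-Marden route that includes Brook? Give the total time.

19 min

Shortest Kelso→Brook: Kelso → Varne → Brook = 11
Shortest Brook→Marden: Brook → Selby → Yarm → Garth → Marden = 8
Total via Brook: 11 + 8 = 19 min.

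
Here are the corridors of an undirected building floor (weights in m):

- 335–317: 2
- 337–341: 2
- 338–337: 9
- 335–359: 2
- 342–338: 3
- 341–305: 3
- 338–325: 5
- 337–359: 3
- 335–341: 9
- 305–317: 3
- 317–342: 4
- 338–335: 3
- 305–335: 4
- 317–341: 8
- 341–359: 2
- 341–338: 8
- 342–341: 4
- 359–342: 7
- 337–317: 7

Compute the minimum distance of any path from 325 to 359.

10 m

Settle nodes by increasing distance from 325:
325: 0
338: 5  (via 325)
335: 8  (via 338)
342: 8  (via 338)
359: 10  (via 335)
Shortest route: 325–338–335–359 = 10 m.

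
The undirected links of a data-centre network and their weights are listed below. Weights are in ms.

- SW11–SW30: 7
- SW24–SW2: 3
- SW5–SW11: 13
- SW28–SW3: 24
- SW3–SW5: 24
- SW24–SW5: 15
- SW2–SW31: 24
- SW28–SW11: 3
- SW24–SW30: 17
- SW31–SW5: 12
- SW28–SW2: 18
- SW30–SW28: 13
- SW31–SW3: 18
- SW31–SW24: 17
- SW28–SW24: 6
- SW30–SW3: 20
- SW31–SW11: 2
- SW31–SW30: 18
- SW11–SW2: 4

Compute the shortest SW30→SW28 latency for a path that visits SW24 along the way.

Shortest SW30→SW24: SW30 → SW11 → SW2 → SW24 = 14
Shortest SW24→SW28: SW24 → SW28 = 6
Total via SW24: 14 + 6 = 20 ms.

20 ms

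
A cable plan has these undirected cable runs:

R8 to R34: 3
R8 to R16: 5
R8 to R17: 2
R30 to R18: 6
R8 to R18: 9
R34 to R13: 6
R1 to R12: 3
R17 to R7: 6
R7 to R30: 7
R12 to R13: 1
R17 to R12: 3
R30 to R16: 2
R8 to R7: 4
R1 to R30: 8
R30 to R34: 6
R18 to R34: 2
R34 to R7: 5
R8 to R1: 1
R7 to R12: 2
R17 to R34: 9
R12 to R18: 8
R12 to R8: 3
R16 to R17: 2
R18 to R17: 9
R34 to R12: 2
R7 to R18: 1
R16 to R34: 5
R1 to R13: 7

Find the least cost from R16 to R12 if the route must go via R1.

Best R16 to R1: R16 → R17 → R8 → R1 costing 5
Shortest R1→R12: R1 → R12 = 3
Total via R1: 5 + 3 = 8.

8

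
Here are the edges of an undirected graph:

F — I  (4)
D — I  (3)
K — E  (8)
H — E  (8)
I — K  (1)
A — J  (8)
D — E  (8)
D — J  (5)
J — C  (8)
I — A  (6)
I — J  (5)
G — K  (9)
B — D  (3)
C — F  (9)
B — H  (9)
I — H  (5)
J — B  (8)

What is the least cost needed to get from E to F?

13

Settle nodes by increasing distance from E:
E: 0
D: 8  (via E)
H: 8  (via E)
K: 8  (via E)
I: 9  (via K)
B: 11  (via D)
F: 13  (via I)
Shortest route: E → K → I → F = 13.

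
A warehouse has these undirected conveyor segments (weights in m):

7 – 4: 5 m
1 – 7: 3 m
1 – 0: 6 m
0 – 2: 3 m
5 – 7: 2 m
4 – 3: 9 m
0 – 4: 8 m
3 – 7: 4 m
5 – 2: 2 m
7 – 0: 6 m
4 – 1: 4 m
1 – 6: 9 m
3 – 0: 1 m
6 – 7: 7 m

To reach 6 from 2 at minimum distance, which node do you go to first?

5

Enumerating some paths:
2 - 5 - 7 - 6: 2+2+7 = 11
2 - 0 - 3 - 7 - 6: 3+1+4+7 = 15
The minimum is 11 m via 2 - 5 - 7 - 6.
So from 2 the first move is to 5.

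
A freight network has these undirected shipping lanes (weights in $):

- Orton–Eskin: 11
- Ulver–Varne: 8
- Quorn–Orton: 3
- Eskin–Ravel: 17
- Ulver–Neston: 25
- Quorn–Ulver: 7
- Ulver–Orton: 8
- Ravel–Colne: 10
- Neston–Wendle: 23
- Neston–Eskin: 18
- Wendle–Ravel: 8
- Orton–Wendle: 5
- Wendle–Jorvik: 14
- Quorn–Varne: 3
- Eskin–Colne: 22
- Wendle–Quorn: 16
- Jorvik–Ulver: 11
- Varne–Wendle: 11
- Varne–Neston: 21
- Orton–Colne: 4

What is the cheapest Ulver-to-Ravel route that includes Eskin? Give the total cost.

$36

Shortest Ulver→Eskin: Ulver–Orton–Eskin = 19
Shortest Eskin→Ravel: Eskin–Ravel = 17
Total via Eskin: 19 + 17 = $36.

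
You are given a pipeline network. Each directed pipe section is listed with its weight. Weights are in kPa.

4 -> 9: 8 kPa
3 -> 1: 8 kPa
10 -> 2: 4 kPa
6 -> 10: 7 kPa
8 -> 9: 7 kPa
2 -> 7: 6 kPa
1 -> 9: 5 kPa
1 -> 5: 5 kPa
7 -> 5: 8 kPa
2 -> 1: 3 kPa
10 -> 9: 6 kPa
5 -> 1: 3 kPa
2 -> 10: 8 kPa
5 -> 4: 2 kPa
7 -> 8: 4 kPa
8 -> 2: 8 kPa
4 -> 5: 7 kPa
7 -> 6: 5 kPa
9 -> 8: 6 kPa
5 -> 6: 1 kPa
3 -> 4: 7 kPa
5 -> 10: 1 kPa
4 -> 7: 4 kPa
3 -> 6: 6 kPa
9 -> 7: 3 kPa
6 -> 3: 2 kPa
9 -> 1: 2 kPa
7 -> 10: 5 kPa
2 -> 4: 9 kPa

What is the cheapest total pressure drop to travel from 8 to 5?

14 kPa

Candidate routes:
8 → 9 → 1 → 5: 7+2+5 = 14
8 → 2 → 1 → 5: 8+3+5 = 16
8 → 9 → 7 → 5: 7+3+8 = 18
The minimum is 14 kPa via 8 → 9 → 1 → 5.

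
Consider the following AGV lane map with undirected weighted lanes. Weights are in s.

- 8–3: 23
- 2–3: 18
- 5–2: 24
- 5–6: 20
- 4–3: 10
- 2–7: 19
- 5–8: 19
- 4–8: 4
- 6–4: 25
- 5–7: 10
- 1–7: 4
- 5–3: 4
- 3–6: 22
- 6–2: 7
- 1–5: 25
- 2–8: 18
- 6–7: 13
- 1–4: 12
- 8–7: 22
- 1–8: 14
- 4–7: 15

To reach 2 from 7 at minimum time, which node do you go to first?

2

Candidate routes:
7 - 2: 19 = 19
7 - 6 - 2: 13+7 = 20
Cheapest is 7 - 2 at 19 s.
So from 7 the first move is to 2.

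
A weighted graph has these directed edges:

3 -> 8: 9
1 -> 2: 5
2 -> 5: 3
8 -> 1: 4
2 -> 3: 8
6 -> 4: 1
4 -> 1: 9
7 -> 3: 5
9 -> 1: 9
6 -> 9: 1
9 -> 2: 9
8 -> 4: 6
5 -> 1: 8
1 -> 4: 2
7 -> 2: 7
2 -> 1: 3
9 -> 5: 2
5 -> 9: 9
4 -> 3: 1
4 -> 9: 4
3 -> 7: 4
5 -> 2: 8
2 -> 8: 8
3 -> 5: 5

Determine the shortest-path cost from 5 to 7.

Candidate routes:
5 → 1 → 4 → 3 → 7: 8+2+1+4 = 15
5 → 2 → 3 → 7: 8+8+4 = 20
5 → 2 → 1 → 4 → 3 → 7: 8+3+2+1+4 = 18
5 → 1 → 2 → 3 → 7: 8+5+8+4 = 25
The minimum is 15 via 5 → 1 → 4 → 3 → 7.

15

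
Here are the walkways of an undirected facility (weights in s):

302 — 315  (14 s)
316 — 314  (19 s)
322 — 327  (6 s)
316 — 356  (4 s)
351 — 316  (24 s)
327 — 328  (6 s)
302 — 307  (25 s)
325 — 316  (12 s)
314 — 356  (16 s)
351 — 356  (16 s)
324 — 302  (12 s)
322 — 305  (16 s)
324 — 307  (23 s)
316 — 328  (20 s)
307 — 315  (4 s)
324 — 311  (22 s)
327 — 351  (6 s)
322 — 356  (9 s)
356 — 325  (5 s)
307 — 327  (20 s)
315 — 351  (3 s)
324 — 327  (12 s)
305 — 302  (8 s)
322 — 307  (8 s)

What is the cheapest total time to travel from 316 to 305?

Shortest distances from 316:
316: 0
356: 4  (via 316)
325: 9  (via 356)
322: 13  (via 356)
314: 19  (via 316)
327: 19  (via 322)
351: 20  (via 356)
328: 20  (via 316)
307: 21  (via 322)
315: 23  (via 351)
305: 29  (via 322)
Shortest route: 316 → 356 → 322 → 305 = 29 s.

29 s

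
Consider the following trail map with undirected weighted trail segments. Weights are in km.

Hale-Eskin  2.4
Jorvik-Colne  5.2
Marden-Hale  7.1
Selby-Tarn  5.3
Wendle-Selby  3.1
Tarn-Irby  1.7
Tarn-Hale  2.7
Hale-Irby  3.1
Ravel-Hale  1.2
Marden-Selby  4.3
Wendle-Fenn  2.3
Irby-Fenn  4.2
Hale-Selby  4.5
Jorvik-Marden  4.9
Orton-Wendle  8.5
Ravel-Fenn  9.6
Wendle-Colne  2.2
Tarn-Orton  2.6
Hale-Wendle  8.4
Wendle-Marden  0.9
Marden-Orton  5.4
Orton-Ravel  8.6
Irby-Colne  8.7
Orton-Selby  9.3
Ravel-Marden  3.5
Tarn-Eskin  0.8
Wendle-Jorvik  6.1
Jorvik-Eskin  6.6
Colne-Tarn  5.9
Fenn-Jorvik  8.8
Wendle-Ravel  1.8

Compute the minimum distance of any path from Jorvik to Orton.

Settle nodes by increasing distance from Jorvik:
Jorvik: 0
Marden: 4.9  (via Jorvik)
Colne: 5.2  (via Jorvik)
Wendle: 5.8  (via Marden)
Eskin: 6.6  (via Jorvik)
Tarn: 7.4  (via Eskin)
Ravel: 7.6  (via Wendle)
Fenn: 8.1  (via Wendle)
Hale: 8.8  (via Ravel)
Selby: 8.9  (via Wendle)
Irby: 9.1  (via Tarn)
Orton: 10  (via Tarn)
Shortest route: Jorvik → Eskin → Tarn → Orton = 10 km.

10 km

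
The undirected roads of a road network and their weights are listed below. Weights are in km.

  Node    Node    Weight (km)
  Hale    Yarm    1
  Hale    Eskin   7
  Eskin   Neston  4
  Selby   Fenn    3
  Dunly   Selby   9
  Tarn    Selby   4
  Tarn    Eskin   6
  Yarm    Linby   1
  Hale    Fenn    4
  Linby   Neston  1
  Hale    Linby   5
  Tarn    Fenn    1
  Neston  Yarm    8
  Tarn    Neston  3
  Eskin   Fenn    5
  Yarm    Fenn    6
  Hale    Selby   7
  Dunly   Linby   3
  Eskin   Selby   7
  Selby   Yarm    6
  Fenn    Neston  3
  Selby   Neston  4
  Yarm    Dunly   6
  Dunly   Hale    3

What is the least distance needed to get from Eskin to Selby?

7 km

Enumerating some paths:
Eskin → Fenn → Selby: 5+3 = 8
Eskin → Selby: 7 = 7
The minimum is 7 km via Eskin → Selby.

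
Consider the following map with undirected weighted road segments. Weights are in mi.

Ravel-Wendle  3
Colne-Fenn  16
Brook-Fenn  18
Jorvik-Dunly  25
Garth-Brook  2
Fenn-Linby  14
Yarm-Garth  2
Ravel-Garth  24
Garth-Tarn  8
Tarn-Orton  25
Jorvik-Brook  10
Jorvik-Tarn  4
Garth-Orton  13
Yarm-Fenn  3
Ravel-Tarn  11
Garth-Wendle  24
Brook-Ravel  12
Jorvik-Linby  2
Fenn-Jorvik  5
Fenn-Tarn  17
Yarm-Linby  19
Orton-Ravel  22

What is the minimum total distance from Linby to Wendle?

20 mi

Settle nodes by increasing distance from Linby:
Linby: 0
Jorvik: 2  (via Linby)
Tarn: 6  (via Jorvik)
Fenn: 7  (via Jorvik)
Yarm: 10  (via Fenn)
Garth: 12  (via Yarm)
Brook: 12  (via Jorvik)
Ravel: 17  (via Tarn)
Wendle: 20  (via Ravel)
Shortest route: Linby–Jorvik–Tarn–Ravel–Wendle = 20 mi.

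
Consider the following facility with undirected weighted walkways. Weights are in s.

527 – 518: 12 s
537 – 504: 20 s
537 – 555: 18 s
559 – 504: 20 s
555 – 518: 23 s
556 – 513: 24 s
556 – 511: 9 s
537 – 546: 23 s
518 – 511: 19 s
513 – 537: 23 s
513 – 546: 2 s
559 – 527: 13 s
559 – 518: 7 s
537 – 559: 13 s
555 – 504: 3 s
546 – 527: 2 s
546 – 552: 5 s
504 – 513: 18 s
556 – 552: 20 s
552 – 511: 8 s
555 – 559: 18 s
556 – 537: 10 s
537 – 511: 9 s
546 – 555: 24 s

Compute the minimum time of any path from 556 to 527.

Compare a few routes:
556 → 511 → 552 → 546 → 527: 9+8+5+2 = 24
556 → 552 → 546 → 527: 20+5+2 = 27
556 → 513 → 546 → 527: 24+2+2 = 28
Cheapest is 556 → 511 → 552 → 546 → 527 at 24 s.

24 s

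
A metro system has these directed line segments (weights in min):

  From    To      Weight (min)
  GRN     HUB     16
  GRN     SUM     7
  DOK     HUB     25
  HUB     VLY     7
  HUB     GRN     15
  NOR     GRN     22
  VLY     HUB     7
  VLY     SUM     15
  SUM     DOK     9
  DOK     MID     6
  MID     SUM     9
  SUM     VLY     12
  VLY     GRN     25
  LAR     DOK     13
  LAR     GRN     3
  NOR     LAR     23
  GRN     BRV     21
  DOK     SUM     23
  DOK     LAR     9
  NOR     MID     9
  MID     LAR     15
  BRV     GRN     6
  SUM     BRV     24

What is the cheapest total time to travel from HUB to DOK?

Compare a few routes:
HUB - VLY - SUM - DOK: 7+15+9 = 31
HUB - VLY - GRN - SUM - DOK: 7+25+7+9 = 48
The minimum is 31 min via HUB - VLY - SUM - DOK.

31 min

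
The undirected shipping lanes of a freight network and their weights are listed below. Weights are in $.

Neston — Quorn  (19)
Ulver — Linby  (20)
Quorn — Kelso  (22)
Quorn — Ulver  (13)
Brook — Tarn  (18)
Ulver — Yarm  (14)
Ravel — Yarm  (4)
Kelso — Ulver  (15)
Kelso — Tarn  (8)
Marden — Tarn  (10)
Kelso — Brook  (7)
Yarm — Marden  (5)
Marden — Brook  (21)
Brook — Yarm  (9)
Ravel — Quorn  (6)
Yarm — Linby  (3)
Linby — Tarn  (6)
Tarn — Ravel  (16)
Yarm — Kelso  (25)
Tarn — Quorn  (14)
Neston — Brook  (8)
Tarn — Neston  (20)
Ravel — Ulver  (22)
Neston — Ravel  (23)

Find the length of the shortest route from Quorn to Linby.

$13

Shortest distances from Quorn:
Quorn: 0
Ravel: 6  (via Quorn)
Yarm: 10  (via Ravel)
Ulver: 13  (via Quorn)
Linby: 13  (via Yarm)
Shortest route: Quorn → Ravel → Yarm → Linby = $13.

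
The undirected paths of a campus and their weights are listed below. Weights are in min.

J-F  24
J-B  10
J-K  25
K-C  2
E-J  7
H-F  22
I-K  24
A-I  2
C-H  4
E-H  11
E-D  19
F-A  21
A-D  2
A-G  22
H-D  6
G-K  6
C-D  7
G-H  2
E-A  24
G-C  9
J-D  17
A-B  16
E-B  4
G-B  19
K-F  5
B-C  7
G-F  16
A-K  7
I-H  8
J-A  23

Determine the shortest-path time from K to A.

Shortest distances from K:
K: 0
C: 2  (via K)
F: 5  (via K)
G: 6  (via K)
H: 6  (via C)
A: 7  (via K)
Shortest route: K–A = 7 min.

7 min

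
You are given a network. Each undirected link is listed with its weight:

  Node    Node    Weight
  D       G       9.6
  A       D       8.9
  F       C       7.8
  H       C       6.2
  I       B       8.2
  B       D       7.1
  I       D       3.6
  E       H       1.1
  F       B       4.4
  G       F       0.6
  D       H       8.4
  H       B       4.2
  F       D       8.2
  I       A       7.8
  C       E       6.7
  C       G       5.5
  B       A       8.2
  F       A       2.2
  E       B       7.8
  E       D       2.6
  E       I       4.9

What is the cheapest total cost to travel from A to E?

11.5

Compare a few routes:
A → D → E: 8.9+2.6 = 11.5
A → F → D → E: 2.2+8.2+2.6 = 13
A → I → E: 7.8+4.9 = 12.7
A → F → B → H → E: 2.2+4.4+4.2+1.1 = 11.9
The minimum is 11.5 via A → D → E.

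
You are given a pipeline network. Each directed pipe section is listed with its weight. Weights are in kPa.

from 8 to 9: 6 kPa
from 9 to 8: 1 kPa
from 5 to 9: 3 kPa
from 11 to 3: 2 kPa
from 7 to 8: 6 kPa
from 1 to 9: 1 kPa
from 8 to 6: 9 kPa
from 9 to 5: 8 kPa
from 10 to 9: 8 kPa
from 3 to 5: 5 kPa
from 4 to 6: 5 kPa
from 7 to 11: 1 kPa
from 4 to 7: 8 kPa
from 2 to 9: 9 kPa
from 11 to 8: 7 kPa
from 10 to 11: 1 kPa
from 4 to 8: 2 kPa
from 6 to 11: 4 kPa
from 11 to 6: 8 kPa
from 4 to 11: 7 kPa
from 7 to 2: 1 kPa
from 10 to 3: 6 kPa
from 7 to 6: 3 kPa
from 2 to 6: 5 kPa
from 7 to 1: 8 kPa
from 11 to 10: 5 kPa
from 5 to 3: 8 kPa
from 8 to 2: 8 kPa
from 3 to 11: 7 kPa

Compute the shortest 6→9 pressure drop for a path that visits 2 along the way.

Best 6 to 2: 6 → 11 → 8 → 2 costing 19
Shortest 2→9: 2 → 9 = 9
Total via 2: 19 + 9 = 28 kPa.

28 kPa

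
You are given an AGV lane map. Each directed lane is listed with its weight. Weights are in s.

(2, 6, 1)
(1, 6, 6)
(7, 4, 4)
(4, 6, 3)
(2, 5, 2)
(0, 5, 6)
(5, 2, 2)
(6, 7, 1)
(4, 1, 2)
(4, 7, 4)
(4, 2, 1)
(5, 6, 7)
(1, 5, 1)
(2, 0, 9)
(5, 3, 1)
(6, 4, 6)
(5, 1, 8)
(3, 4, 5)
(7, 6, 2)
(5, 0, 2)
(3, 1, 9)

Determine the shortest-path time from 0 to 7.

10 s

Compare a few routes:
0 → 5 → 6 → 7: 6+7+1 = 14
0 → 5 → 2 → 6 → 7: 6+2+1+1 = 10
0 → 5 → 3 → 4 → 2 → 6 → 7: 6+1+5+1+1+1 = 15
The minimum is 10 s via 0 → 5 → 2 → 6 → 7.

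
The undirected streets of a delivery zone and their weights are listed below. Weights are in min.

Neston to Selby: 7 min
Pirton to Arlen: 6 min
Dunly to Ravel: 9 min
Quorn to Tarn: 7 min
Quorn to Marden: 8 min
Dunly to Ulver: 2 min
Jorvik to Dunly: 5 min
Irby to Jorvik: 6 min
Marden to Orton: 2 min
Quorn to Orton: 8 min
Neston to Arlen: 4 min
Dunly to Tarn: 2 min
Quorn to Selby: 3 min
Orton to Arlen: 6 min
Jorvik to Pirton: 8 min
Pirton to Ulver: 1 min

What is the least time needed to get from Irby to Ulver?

13 min

Settle nodes by increasing distance from Irby:
Irby: 0
Jorvik: 6  (via Irby)
Dunly: 11  (via Jorvik)
Tarn: 13  (via Dunly)
Ulver: 13  (via Dunly)
Shortest route: Irby–Jorvik–Dunly–Ulver = 13 min.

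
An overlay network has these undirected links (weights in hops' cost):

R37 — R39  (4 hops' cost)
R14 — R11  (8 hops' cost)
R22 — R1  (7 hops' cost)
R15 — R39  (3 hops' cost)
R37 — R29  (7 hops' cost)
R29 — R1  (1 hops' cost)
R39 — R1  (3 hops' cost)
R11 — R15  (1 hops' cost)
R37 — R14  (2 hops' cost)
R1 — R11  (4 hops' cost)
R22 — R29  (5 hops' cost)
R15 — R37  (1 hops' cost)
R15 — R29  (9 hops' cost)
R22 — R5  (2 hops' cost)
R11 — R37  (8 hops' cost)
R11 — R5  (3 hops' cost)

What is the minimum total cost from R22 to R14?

9 hops' cost

Compare a few routes:
R22–R5–R11–R14: 2+3+8 = 13
R22–R5–R11–R15–R37–R14: 2+3+1+1+2 = 9
R22–R29–R37–R14: 5+7+2 = 14
R22–R29–R1–R11–R15–R37–R14: 5+1+4+1+1+2 = 14
The minimum is 9 hops' cost via R22–R5–R11–R15–R37–R14.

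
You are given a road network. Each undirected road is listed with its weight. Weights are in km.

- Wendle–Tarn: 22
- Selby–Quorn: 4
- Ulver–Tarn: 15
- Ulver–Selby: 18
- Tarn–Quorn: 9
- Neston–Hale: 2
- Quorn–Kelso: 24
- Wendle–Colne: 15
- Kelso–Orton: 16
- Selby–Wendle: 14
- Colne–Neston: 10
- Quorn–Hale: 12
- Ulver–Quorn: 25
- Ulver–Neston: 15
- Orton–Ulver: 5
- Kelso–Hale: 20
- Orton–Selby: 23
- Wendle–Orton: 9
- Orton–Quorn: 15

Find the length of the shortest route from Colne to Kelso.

Shortest distances from Colne:
Colne: 0
Neston: 10  (via Colne)
Hale: 12  (via Neston)
Wendle: 15  (via Colne)
Orton: 24  (via Wendle)
Quorn: 24  (via Hale)
Ulver: 25  (via Neston)
Selby: 28  (via Quorn)
Kelso: 32  (via Hale)
Shortest route: Colne–Neston–Hale–Kelso = 32 km.

32 km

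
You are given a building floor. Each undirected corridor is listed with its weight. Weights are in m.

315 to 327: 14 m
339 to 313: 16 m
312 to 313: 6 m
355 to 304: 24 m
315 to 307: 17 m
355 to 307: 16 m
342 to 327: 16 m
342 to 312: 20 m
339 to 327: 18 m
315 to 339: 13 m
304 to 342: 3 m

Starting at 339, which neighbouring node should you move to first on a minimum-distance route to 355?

315

Enumerating some paths:
339–315–307–355: 13+17+16 = 46
339–327–342–304–355: 18+16+3+24 = 61
The minimum is 46 m via 339–315–307–355.
So from 339 the first move is to 315.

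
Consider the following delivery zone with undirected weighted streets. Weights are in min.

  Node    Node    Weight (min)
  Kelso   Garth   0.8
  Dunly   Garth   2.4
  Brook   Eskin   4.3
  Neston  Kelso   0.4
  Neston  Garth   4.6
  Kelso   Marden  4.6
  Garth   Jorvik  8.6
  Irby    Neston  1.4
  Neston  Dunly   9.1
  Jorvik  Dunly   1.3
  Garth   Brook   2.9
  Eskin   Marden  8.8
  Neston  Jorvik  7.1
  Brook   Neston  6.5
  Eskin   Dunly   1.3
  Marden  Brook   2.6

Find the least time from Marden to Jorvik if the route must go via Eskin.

9.5 min

Shortest Marden→Eskin: Marden–Brook–Eskin = 6.9
Shortest Eskin→Jorvik: Eskin–Dunly–Jorvik = 2.6
Total via Eskin: 6.9 + 2.6 = 9.5 min.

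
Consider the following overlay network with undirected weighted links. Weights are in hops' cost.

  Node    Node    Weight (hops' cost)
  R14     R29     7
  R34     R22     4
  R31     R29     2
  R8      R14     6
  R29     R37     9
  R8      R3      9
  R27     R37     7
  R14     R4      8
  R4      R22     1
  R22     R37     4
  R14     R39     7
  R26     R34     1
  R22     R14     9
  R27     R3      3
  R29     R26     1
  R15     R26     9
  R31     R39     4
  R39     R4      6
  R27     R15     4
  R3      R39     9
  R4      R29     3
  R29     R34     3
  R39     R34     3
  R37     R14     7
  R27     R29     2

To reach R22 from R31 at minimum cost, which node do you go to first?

R29

Compare a few routes:
R31 → R29 → R34 → R22: 2+3+4 = 9
R31 → R29 → R26 → R34 → R22: 2+1+1+4 = 8
R31 → R39 → R4 → R22: 4+6+1 = 11
R31 → R29 → R4 → R22: 2+3+1 = 6
Cheapest is R31 → R29 → R4 → R22 at 6 hops' cost.
So from R31 the first move is to R29.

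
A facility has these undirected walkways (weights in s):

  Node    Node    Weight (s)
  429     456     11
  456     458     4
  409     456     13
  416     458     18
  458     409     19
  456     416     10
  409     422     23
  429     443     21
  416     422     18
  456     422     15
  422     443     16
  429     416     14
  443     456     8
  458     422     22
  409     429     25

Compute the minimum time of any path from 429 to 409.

Compare a few routes:
429 → 456 → 409: 11+13 = 24
429 → 409: 25 = 25
429 → 456 → 458 → 409: 11+4+19 = 34
The minimum is 24 s via 429 → 456 → 409.

24 s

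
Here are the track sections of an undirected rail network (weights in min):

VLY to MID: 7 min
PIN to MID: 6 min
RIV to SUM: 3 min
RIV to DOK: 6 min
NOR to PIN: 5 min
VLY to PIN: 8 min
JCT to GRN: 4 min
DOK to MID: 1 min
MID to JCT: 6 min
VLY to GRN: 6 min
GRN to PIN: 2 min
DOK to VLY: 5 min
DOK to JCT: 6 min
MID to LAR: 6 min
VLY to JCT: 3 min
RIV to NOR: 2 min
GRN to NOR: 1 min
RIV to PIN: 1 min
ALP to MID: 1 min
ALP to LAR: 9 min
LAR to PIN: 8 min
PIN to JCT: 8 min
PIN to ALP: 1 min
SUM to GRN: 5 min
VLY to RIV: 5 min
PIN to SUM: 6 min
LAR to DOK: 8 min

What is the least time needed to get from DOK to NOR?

Enumerating some paths:
DOK - RIV - NOR: 6+2 = 8
DOK - MID - ALP - PIN - RIV - NOR: 1+1+1+1+2 = 6
The minimum is 6 min via DOK - MID - ALP - PIN - RIV - NOR.

6 min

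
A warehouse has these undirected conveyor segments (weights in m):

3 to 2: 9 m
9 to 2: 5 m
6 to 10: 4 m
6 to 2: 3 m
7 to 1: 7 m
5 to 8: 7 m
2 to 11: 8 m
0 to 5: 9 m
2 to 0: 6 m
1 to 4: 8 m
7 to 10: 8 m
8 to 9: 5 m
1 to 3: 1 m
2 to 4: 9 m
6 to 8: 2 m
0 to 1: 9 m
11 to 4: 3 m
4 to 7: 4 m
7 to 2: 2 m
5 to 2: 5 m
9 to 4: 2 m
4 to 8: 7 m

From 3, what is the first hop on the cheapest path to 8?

2

Candidate routes:
3–1–7–2–6–8: 1+7+2+3+2 = 15
3–2–6–8: 9+3+2 = 14
Cheapest is 3–2–6–8 at 14 m.
So from 3 the first move is to 2.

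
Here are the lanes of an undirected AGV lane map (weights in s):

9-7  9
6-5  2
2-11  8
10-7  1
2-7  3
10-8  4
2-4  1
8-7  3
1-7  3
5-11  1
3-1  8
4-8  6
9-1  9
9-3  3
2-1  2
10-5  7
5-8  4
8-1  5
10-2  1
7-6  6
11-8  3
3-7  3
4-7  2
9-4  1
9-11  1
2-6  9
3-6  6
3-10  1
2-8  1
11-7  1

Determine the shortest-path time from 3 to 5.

4 s

Compare a few routes:
3 → 10 → 7 → 11 → 5: 1+1+1+1 = 4
3 → 7 → 11 → 5: 3+1+1 = 5
3 → 9 → 11 → 5: 3+1+1 = 5
The minimum is 4 s via 3 → 10 → 7 → 11 → 5.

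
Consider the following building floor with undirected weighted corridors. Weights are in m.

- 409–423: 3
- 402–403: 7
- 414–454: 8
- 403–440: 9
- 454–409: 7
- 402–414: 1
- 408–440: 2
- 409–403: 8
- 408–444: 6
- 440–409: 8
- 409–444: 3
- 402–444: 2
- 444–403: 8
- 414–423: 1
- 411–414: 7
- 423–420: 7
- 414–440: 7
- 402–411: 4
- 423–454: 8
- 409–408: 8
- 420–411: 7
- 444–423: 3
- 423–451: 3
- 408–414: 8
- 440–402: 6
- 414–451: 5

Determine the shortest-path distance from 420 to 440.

15 m

Enumerating some paths:
420–423–414–440: 7+1+7 = 15
420–423–444–402–440: 7+3+2+6 = 18
420–411–402–440: 7+4+6 = 17
420–423–444–408–440: 7+3+6+2 = 18
The minimum is 15 m via 420–423–414–440.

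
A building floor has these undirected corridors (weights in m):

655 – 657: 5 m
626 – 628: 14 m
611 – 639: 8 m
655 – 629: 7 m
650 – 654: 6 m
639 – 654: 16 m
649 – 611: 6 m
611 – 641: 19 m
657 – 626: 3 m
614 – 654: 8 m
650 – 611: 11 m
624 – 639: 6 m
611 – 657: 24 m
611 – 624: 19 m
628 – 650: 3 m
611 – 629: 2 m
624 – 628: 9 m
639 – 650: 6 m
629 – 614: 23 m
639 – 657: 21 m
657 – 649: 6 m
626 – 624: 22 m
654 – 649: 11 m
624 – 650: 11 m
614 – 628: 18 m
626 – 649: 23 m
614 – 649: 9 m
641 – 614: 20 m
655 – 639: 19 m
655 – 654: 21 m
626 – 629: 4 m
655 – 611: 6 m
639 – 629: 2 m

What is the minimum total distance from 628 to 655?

18 m

Settle nodes by increasing distance from 628:
628: 0
650: 3  (via 628)
654: 9  (via 650)
639: 9  (via 650)
624: 9  (via 628)
629: 11  (via 639)
611: 13  (via 629)
626: 14  (via 628)
614: 17  (via 654)
657: 17  (via 626)
655: 18  (via 629)
Shortest route: 628–650–639–629–655 = 18 m.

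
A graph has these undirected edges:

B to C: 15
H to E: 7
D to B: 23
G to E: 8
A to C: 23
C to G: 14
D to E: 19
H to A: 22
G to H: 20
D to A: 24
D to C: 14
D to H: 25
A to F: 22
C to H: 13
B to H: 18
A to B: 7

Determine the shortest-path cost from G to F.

Settle nodes by increasing distance from G:
G: 0
E: 8  (via G)
C: 14  (via G)
H: 15  (via E)
D: 27  (via E)
B: 29  (via C)
A: 36  (via B)
F: 58  (via A)
Shortest route: G–C–B–A–F = 58.

58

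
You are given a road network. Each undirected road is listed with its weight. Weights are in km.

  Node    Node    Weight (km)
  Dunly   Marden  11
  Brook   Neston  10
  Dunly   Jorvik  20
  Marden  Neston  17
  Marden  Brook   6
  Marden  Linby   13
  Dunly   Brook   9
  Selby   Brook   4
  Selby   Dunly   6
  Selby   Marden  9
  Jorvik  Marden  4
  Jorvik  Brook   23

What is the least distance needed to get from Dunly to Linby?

Candidate routes:
Dunly–Marden–Linby: 11+13 = 24
Dunly–Brook–Marden–Linby: 9+6+13 = 28
Dunly–Selby–Marden–Linby: 6+9+13 = 28
Dunly–Selby–Brook–Marden–Linby: 6+4+6+13 = 29
The minimum is 24 km via Dunly–Marden–Linby.

24 km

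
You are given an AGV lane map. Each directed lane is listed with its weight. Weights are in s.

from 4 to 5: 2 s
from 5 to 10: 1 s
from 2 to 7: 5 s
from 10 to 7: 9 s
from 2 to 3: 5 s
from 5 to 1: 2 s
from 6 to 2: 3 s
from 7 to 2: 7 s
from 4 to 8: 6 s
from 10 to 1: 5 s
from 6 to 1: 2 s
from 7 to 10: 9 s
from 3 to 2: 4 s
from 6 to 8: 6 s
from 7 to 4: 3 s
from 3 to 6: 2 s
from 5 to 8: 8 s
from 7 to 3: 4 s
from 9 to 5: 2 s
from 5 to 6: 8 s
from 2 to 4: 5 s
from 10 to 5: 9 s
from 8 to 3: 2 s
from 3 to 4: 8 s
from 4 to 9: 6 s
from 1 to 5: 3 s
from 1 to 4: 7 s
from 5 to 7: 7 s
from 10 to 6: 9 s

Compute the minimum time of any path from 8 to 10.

10 s

Running Dijkstra from 8:
8: 0
3: 2  (via 8)
6: 4  (via 3)
1: 6  (via 6)
2: 6  (via 3)
5: 9  (via 1)
4: 10  (via 3)
10: 10  (via 5)
Shortest route: 8–3–6–1–5–10 = 10 s.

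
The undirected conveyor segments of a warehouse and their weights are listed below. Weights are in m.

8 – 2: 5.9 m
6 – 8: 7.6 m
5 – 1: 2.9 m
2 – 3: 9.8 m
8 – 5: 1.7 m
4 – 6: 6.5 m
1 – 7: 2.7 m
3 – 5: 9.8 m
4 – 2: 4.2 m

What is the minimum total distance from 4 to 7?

Enumerating some paths:
4–2–8–5–1–7: 4.2+5.9+1.7+2.9+2.7 = 17.4
4–6–8–5–1–7: 6.5+7.6+1.7+2.9+2.7 = 21.4
Cheapest is 4–2–8–5–1–7 at 17.4 m.

17.4 m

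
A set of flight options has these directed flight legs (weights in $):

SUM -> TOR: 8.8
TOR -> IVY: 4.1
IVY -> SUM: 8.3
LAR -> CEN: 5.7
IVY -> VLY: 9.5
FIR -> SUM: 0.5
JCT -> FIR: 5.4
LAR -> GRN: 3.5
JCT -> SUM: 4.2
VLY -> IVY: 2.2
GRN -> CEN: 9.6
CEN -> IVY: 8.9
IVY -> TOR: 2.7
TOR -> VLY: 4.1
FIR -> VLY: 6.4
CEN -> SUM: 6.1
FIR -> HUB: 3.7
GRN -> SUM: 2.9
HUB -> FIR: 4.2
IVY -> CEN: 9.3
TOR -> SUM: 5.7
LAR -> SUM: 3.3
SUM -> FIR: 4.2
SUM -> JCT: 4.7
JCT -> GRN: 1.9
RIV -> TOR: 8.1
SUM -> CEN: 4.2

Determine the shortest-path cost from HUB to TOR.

$13.5

Shortest distances from HUB:
HUB: 0
FIR: 4.2  (via HUB)
SUM: 4.7  (via FIR)
CEN: 8.9  (via SUM)
JCT: 9.4  (via SUM)
VLY: 10.6  (via FIR)
GRN: 11.3  (via JCT)
IVY: 12.8  (via VLY)
TOR: 13.5  (via SUM)
Shortest route: HUB–FIR–SUM–TOR = $13.5.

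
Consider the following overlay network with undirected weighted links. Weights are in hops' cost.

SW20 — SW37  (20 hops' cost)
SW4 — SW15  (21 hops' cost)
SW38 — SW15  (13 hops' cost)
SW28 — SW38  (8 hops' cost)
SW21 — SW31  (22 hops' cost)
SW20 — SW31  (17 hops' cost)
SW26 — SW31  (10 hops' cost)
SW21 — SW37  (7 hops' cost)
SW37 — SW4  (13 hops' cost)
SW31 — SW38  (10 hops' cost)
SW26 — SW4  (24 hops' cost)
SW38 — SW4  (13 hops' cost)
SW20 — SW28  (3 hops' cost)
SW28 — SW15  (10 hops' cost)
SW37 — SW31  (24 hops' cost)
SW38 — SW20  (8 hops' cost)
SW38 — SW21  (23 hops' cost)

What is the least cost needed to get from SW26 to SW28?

28 hops' cost

Candidate routes:
SW26 → SW31 → SW38 → SW20 → SW28: 10+10+8+3 = 31
SW26 → SW31 → SW20 → SW28: 10+17+3 = 30
SW26 → SW31 → SW38 → SW28: 10+10+8 = 28
The minimum is 28 hops' cost via SW26 → SW31 → SW38 → SW28.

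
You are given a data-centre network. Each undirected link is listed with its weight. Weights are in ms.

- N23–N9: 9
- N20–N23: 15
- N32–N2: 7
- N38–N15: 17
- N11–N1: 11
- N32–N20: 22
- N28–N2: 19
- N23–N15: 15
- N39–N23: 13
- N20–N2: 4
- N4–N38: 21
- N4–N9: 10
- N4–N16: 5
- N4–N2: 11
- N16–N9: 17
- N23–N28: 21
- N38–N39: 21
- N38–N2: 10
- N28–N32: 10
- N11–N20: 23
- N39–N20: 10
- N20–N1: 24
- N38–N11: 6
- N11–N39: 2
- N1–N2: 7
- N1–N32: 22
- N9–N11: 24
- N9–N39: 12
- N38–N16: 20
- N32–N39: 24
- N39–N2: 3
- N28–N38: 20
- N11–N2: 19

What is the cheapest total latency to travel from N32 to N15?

34 ms

Enumerating some paths:
N32–N2–N39–N11–N38–N15: 7+3+2+6+17 = 35
N32–N2–N38–N15: 7+10+17 = 34
The minimum is 34 ms via N32–N2–N38–N15.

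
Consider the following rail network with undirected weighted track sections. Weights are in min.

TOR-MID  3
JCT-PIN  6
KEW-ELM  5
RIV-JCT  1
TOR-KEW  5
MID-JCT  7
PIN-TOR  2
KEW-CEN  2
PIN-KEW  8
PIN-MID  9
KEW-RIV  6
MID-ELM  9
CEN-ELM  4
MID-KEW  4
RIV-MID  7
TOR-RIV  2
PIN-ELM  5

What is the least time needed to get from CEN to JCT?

9 min

Compare a few routes:
CEN → KEW → TOR → RIV → JCT: 2+5+2+1 = 10
CEN → KEW → RIV → JCT: 2+6+1 = 9
CEN → KEW → MID → TOR → RIV → JCT: 2+4+3+2+1 = 12
Cheapest is CEN → KEW → RIV → JCT at 9 min.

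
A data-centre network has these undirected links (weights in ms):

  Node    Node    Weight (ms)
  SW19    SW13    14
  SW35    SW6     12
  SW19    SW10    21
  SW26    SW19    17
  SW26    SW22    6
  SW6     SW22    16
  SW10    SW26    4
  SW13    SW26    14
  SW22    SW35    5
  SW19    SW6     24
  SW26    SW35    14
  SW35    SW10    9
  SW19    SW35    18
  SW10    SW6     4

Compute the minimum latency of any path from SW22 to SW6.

14 ms

Running Dijkstra from SW22:
SW22: 0
SW35: 5  (via SW22)
SW26: 6  (via SW22)
SW10: 10  (via SW26)
SW6: 14  (via SW10)
Shortest route: SW22 → SW26 → SW10 → SW6 = 14 ms.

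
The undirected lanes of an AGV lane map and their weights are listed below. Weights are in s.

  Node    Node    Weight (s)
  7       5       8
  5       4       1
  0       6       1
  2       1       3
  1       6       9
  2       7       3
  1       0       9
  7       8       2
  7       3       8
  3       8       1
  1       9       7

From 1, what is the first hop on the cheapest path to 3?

2

Enumerating some paths:
1–2–7–3: 3+3+8 = 14
1–2–7–8–3: 3+3+2+1 = 9
The minimum is 9 s via 1–2–7–8–3.
So from 1 the first move is to 2.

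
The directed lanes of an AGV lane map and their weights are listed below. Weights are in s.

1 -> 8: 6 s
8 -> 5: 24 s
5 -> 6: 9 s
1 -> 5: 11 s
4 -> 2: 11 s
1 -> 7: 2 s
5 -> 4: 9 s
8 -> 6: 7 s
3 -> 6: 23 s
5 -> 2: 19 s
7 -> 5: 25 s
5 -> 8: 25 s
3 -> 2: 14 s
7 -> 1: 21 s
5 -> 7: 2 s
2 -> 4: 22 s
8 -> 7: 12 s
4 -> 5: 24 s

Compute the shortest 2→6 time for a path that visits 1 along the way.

82 s

Best 2 to 1: 2–4–5–7–1 costing 69
Shortest 1→6: 1–8–6 = 13
Total via 1: 69 + 13 = 82 s.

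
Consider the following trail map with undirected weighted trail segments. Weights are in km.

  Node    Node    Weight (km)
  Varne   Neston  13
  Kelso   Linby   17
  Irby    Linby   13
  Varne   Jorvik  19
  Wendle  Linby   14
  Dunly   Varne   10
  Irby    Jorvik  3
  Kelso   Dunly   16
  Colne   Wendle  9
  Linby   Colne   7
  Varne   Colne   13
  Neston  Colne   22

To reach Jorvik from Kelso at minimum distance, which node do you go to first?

Candidate routes:
Kelso–Dunly–Varne–Jorvik: 16+10+19 = 45
Kelso–Linby–Irby–Jorvik: 17+13+3 = 33
Kelso–Linby–Colne–Varne–Jorvik: 17+7+13+19 = 56
Kelso–Dunly–Varne–Colne–Linby–Irby–Jorvik: 16+10+13+7+13+3 = 62
Cheapest is Kelso–Linby–Irby–Jorvik at 33 km.
So from Kelso the first move is to Linby.

Linby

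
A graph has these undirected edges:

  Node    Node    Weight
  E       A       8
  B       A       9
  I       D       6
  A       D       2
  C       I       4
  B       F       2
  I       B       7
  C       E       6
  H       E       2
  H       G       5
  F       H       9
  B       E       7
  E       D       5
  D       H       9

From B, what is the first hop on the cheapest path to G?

E

Compare a few routes:
B–F–H–G: 2+9+5 = 16
B–E–H–G: 7+2+5 = 14
The minimum is 14 via B–E–H–G.
So from B the first move is to E.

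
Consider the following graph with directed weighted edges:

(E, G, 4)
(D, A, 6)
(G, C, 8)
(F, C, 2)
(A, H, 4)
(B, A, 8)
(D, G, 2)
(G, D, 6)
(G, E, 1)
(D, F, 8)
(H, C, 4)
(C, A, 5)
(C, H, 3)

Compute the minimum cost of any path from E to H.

15

Candidate routes:
E–G–C–A–H: 4+8+5+4 = 21
E–G–D–A–H: 4+6+6+4 = 20
E–G–C–H: 4+8+3 = 15
The minimum is 15 via E–G–C–H.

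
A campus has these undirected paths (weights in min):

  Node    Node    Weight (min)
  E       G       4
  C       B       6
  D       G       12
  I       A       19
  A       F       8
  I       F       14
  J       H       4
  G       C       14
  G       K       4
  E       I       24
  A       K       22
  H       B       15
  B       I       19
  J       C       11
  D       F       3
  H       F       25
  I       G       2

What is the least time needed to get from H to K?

Running Dijkstra from H:
H: 0
J: 4  (via H)
B: 15  (via H)
C: 15  (via J)
F: 25  (via H)
D: 28  (via F)
G: 29  (via C)
I: 31  (via G)
A: 33  (via F)
E: 33  (via G)
K: 33  (via G)
Shortest route: H–J–C–G–K = 33 min.

33 min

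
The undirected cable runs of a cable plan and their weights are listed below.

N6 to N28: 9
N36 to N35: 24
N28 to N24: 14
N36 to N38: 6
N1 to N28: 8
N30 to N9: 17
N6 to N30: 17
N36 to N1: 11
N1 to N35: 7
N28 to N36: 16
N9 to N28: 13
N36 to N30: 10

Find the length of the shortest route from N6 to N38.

Shortest distances from N6:
N6: 0
N28: 9  (via N6)
N1: 17  (via N28)
N30: 17  (via N6)
N9: 22  (via N28)
N24: 23  (via N28)
N35: 24  (via N1)
N36: 25  (via N28)
N38: 31  (via N36)
Shortest route: N6–N28–N36–N38 = 31.

31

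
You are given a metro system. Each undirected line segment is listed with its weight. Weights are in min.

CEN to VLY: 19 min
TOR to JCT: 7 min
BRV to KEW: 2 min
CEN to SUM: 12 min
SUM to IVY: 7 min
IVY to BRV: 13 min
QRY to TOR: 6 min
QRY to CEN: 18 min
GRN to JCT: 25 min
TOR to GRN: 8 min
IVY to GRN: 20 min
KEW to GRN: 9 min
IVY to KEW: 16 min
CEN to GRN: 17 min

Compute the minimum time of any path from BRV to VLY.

47 min

Compare a few routes:
BRV → IVY → SUM → CEN → VLY: 13+7+12+19 = 51
BRV → KEW → GRN → CEN → VLY: 2+9+17+19 = 47
Cheapest is BRV → KEW → GRN → CEN → VLY at 47 min.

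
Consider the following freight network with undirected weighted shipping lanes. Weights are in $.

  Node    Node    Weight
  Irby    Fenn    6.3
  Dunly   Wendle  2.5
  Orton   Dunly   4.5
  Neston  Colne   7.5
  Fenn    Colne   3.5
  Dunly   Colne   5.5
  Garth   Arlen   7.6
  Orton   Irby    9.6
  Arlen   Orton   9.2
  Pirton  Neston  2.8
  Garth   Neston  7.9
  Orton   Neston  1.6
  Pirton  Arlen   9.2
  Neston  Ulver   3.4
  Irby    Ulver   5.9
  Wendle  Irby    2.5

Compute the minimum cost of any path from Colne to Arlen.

$18.3

Settle nodes by increasing distance from Colne:
Colne: 0
Fenn: 3.5  (via Colne)
Dunly: 5.5  (via Colne)
Neston: 7.5  (via Colne)
Wendle: 8  (via Dunly)
Orton: 9.1  (via Neston)
Irby: 9.8  (via Fenn)
Pirton: 10.3  (via Neston)
Ulver: 10.9  (via Neston)
Garth: 15.4  (via Neston)
Arlen: 18.3  (via Orton)
Shortest route: Colne–Neston–Orton–Arlen = $18.3.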